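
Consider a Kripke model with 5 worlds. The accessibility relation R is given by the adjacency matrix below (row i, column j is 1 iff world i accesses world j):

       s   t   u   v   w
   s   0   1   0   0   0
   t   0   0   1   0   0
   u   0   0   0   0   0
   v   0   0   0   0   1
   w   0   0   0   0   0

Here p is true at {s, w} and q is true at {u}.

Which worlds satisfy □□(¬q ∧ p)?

s: successors {t}; □(¬q ∧ p) there: t:F. ✗
t: successors {u}; □(¬q ∧ p) there: u:T. ✓
u: no successors, so □□(¬q ∧ p) holds vacuously. ✓
v: successors {w}; □(¬q ∧ p) there: w:T. ✓
w: no successors, so □□(¬q ∧ p) holds vacuously. ✓

{t, u, v, w}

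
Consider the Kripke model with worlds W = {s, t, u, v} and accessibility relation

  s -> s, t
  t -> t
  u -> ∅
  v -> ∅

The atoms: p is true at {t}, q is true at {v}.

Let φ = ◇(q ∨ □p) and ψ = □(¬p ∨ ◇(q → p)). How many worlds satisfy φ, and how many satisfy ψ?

For ◇(q ∨ □p):
s: successors {s, t}; q ∨ □p there: s:F, t:T. ✓
t: successors {t}; q ∨ □p there: t:T. ✓
u: no successors, so ◇(q ∨ □p) fails. ✗
v: no successors, so ◇(q ∨ □p) fails. ✗
— 2 worlds.
For □(¬p ∨ ◇(q → p)):
s: successors {s, t}; ¬p ∨ ◇(q → p) there: s:T, t:T. ✓
t: successors {t}; ¬p ∨ ◇(q → p) there: t:T. ✓
u: no successors, so □(¬p ∨ ◇(q → p)) holds vacuously. ✓
v: no successors, so □(¬p ∨ ◇(q → p)) holds vacuously. ✓
— 4 worlds.

2 and 4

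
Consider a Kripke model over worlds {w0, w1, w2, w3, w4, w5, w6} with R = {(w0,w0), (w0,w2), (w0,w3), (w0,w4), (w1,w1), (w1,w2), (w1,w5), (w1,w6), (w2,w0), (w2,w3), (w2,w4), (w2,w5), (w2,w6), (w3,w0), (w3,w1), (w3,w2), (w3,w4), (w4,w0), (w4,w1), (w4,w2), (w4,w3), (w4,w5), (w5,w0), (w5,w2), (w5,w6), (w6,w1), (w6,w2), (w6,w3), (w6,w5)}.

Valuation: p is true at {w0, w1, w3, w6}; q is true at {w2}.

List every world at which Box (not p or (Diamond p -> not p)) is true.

w0: successors {w0, w2, w3, w4}; not p or (Diamond p -> not p) there: w0:F, w2:T, w3:F, w4:T. ✗
w1: successors {w1, w2, w5, w6}; not p or (Diamond p -> not p) there: w1:F, w2:T, w5:T, w6:F. ✗
w2: successors {w0, w3, w4, w5, w6}; not p or (Diamond p -> not p) there: w0:F, w3:F, w4:T, w5:T, w6:F. ✗
w3: successors {w0, w1, w2, w4}; not p or (Diamond p -> not p) there: w0:F, w1:F, w2:T, w4:T. ✗
w4: successors {w0, w1, w2, w3, w5}; not p or (Diamond p -> not p) there: w0:F, w1:F, w2:T, w3:F, w5:T. ✗
w5: successors {w0, w2, w6}; not p or (Diamond p -> not p) there: w0:F, w2:T, w6:F. ✗
w6: successors {w1, w2, w3, w5}; not p or (Diamond p -> not p) there: w1:F, w2:T, w3:F, w5:T. ✗

∅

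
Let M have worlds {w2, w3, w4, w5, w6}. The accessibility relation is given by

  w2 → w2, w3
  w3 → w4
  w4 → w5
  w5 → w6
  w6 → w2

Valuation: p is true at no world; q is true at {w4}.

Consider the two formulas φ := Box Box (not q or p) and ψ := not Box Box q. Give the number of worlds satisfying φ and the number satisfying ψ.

For Box Box (not q or p):
w2: successors {w2, w3}; Box (not q or p) there: w2:T, w3:F. ✗
w3: successors {w4}; Box (not q or p) there: w4:T. ✓
w4: successors {w5}; Box (not q or p) there: w5:T. ✓
w5: successors {w6}; Box (not q or p) there: w6:T. ✓
w6: successors {w2}; Box (not q or p) there: w2:T. ✓
— 4 worlds.
For not Box Box q:
w2: Box Box q is F. ✓
w3: Box Box q is F. ✓
w4: Box Box q is F. ✓
w5: Box Box q is F. ✓
w6: Box Box q is F. ✓
— 5 worlds.

4 and 5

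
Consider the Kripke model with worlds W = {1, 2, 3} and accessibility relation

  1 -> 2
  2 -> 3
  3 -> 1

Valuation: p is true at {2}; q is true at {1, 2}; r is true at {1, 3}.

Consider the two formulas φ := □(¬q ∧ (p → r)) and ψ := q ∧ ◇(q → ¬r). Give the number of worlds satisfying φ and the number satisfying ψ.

1 and 2

For □(¬q ∧ (p → r)):
1: successors {2}; ¬q ∧ (p → r) there: 2:F. ✗
2: successors {3}; ¬q ∧ (p → r) there: 3:T. ✓
3: successors {1}; ¬q ∧ (p → r) there: 1:F. ✗
— 1 world.
For q ∧ ◇(q → ¬r):
1: q is T, ◇(q → ¬r) is T. ✓
2: q is T, ◇(q → ¬r) is T. ✓
3: q is F, ◇(q → ¬r) is F. ✗
— 2 worlds.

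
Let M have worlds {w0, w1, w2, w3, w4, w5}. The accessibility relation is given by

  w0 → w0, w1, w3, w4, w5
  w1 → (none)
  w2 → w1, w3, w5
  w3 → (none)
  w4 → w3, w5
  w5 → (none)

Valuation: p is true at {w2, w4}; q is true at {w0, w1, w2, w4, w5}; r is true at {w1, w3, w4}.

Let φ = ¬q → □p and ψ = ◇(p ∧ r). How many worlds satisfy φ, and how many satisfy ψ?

For ¬q → □p:
w0: ¬q is F, □p is F. ✓
w1: ¬q is F, □p is T. ✓
w2: ¬q is F, □p is F. ✓
w3: ¬q is T, □p is T. ✓
w4: ¬q is F, □p is F. ✓
w5: ¬q is F, □p is T. ✓
— 6 worlds.
For ◇(p ∧ r):
w0: successors {w0, w1, w3, w4, w5}; p ∧ r there: w0:F, w1:F, w3:F, w4:T, w5:F. ✓
w1: no successors, so ◇(p ∧ r) fails. ✗
w2: successors {w1, w3, w5}; p ∧ r there: w1:F, w3:F, w5:F. ✗
w3: no successors, so ◇(p ∧ r) fails. ✗
w4: successors {w3, w5}; p ∧ r there: w3:F, w5:F. ✗
w5: no successors, so ◇(p ∧ r) fails. ✗
— 1 world.

6 and 1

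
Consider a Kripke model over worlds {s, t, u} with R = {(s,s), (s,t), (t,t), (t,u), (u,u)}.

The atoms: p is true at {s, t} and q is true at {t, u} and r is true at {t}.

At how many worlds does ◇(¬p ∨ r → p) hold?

2

s: successors {s, t}; ¬p ∨ r → p there: s:T, t:T. ✓
t: successors {t, u}; ¬p ∨ r → p there: t:T, u:F. ✓
u: successors {u}; ¬p ∨ r → p there: u:F. ✗
Satisfying worlds: {s, t}.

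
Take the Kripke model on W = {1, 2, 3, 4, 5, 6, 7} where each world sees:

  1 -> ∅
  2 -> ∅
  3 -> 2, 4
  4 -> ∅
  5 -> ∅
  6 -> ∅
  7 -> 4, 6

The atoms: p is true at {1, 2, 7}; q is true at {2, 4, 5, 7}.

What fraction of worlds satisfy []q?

1: no successors, so []q holds vacuously. ✓
2: no successors, so []q holds vacuously. ✓
3: successors {2, 4}; q there: 2:T, 4:T. ✓
4: no successors, so []q holds vacuously. ✓
5: no successors, so []q holds vacuously. ✓
6: no successors, so []q holds vacuously. ✓
7: successors {4, 6}; q there: 4:T, 6:F. ✗
That's 6 of 7 worlds, so 6/7.

6/7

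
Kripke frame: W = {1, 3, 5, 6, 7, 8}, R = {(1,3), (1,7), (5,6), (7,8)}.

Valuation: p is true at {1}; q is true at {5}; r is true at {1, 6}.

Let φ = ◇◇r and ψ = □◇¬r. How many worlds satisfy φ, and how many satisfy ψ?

0 and 3

For ◇◇r:
1: successors {3, 7}; ◇r there: 3:F, 7:F. ✗
3: no successors, so ◇◇r fails. ✗
5: successors {6}; ◇r there: 6:F. ✗
6: no successors, so ◇◇r fails. ✗
7: successors {8}; ◇r there: 8:F. ✗
8: no successors, so ◇◇r fails. ✗
— 0 worlds.
For □◇¬r:
1: successors {3, 7}; ◇¬r there: 3:F, 7:T. ✗
3: no successors, so □◇¬r holds vacuously. ✓
5: successors {6}; ◇¬r there: 6:F. ✗
6: no successors, so □◇¬r holds vacuously. ✓
7: successors {8}; ◇¬r there: 8:F. ✗
8: no successors, so □◇¬r holds vacuously. ✓
— 3 worlds.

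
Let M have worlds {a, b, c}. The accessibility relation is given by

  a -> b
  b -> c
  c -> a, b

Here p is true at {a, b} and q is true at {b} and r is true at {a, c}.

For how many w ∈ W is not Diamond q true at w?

a: Diamond q is T. ✗
b: Diamond q is F. ✓
c: Diamond q is T. ✗
Satisfying worlds: {b}.

1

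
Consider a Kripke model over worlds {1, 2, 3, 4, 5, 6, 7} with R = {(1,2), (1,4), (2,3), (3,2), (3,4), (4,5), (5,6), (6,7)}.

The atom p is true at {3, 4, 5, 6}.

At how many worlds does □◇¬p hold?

1: successors {2, 4}; ◇¬p there: 2:F, 4:F. ✗
2: successors {3}; ◇¬p there: 3:T. ✓
3: successors {2, 4}; ◇¬p there: 2:F, 4:F. ✗
4: successors {5}; ◇¬p there: 5:F. ✗
5: successors {6}; ◇¬p there: 6:T. ✓
6: successors {7}; ◇¬p there: 7:F. ✗
7: no successors, so □◇¬p holds vacuously. ✓
Satisfying worlds: {2, 5, 7}.

3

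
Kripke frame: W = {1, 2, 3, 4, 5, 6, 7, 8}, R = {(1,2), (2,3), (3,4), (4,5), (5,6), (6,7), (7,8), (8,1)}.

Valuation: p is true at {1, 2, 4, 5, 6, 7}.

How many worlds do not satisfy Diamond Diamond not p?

6

1: successors {2}; Diamond not p there: 2:T. ✓
2: successors {3}; Diamond not p there: 3:F. ✗
3: successors {4}; Diamond not p there: 4:F. ✗
4: successors {5}; Diamond not p there: 5:F. ✗
5: successors {6}; Diamond not p there: 6:F. ✗
6: successors {7}; Diamond not p there: 7:T. ✓
7: successors {8}; Diamond not p there: 8:F. ✗
8: successors {1}; Diamond not p there: 1:F. ✗
Satisfying worlds: {1, 6}.
So Diamond Diamond not p fails at the other 6 worlds.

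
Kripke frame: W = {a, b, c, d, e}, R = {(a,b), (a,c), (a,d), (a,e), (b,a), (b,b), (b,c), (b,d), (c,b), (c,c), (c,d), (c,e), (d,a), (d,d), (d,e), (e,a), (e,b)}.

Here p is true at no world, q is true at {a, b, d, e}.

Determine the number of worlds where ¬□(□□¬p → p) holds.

5

a: □(□□¬p → p) is F. ✓
b: □(□□¬p → p) is F. ✓
c: □(□□¬p → p) is F. ✓
d: □(□□¬p → p) is F. ✓
e: □(□□¬p → p) is F. ✓
Satisfying worlds: {a, b, c, d, e}.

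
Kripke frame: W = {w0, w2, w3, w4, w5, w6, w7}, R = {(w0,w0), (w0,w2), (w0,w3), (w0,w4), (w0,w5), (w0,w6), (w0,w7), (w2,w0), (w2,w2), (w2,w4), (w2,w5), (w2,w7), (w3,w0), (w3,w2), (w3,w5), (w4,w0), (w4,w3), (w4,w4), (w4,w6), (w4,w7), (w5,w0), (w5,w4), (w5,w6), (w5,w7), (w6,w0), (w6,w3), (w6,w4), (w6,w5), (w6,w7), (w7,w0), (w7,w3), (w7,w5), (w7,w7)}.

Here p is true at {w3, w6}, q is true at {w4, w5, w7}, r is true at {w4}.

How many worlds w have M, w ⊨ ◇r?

5

w0: successors {w0, w2, w3, w4, w5, w6, w7}; r there: w0:F, w2:F, w3:F, w4:T, w5:F, w6:F, w7:F. ✓
w2: successors {w0, w2, w4, w5, w7}; r there: w0:F, w2:F, w4:T, w5:F, w7:F. ✓
w3: successors {w0, w2, w5}; r there: w0:F, w2:F, w5:F. ✗
w4: successors {w0, w3, w4, w6, w7}; r there: w0:F, w3:F, w4:T, w6:F, w7:F. ✓
w5: successors {w0, w4, w6, w7}; r there: w0:F, w4:T, w6:F, w7:F. ✓
w6: successors {w0, w3, w4, w5, w7}; r there: w0:F, w3:F, w4:T, w5:F, w7:F. ✓
w7: successors {w0, w3, w5, w7}; r there: w0:F, w3:F, w5:F, w7:F. ✗
Satisfying worlds: {w0, w2, w4, w5, w6}.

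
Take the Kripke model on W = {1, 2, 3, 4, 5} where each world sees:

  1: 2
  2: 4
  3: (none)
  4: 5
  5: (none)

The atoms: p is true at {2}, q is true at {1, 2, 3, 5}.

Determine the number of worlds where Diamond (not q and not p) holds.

1

1: successors {2}; not q and not p there: 2:F. ✗
2: successors {4}; not q and not p there: 4:T. ✓
3: no successors, so Diamond (not q and not p) fails. ✗
4: successors {5}; not q and not p there: 5:F. ✗
5: no successors, so Diamond (not q and not p) fails. ✗
Satisfying worlds: {2}.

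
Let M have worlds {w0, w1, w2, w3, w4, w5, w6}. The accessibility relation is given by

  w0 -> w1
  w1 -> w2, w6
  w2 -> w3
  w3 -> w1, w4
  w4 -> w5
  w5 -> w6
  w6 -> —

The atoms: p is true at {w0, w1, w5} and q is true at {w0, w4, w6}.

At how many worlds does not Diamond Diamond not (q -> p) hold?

3

w0: Diamond Diamond not (q -> p) is T. ✗
w1: Diamond Diamond not (q -> p) is F. ✓
w2: Diamond Diamond not (q -> p) is T. ✗
w3: Diamond Diamond not (q -> p) is T. ✗
w4: Diamond Diamond not (q -> p) is T. ✗
w5: Diamond Diamond not (q -> p) is F. ✓
w6: Diamond Diamond not (q -> p) is F. ✓
Satisfying worlds: {w1, w5, w6}.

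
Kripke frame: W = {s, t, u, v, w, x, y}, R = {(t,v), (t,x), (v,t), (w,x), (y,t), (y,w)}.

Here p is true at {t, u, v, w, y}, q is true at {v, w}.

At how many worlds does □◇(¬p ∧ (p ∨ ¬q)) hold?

5

s: no successors, so □◇(¬p ∧ (p ∨ ¬q)) holds vacuously. ✓
t: successors {v, x}; ◇(¬p ∧ (p ∨ ¬q)) there: v:F, x:F. ✗
u: no successors, so □◇(¬p ∧ (p ∨ ¬q)) holds vacuously. ✓
v: successors {t}; ◇(¬p ∧ (p ∨ ¬q)) there: t:T. ✓
w: successors {x}; ◇(¬p ∧ (p ∨ ¬q)) there: x:F. ✗
x: no successors, so □◇(¬p ∧ (p ∨ ¬q)) holds vacuously. ✓
y: successors {t, w}; ◇(¬p ∧ (p ∨ ¬q)) there: t:T, w:T. ✓
Satisfying worlds: {s, u, v, x, y}.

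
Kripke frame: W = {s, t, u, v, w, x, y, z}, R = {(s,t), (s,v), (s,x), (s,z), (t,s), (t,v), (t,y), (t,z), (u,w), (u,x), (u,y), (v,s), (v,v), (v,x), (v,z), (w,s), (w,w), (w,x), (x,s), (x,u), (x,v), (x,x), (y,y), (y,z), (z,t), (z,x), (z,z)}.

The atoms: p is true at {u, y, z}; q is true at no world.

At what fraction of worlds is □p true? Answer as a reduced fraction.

1/8

s: successors {t, v, x, z}; p there: t:F, v:F, x:F, z:T. ✗
t: successors {s, v, y, z}; p there: s:F, v:F, y:T, z:T. ✗
u: successors {w, x, y}; p there: w:F, x:F, y:T. ✗
v: successors {s, v, x, z}; p there: s:F, v:F, x:F, z:T. ✗
w: successors {s, w, x}; p there: s:F, w:F, x:F. ✗
x: successors {s, u, v, x}; p there: s:F, u:T, v:F, x:F. ✗
y: successors {y, z}; p there: y:T, z:T. ✓
z: successors {t, x, z}; p there: t:F, x:F, z:T. ✗
That's 1 of 8 worlds, so 1/8.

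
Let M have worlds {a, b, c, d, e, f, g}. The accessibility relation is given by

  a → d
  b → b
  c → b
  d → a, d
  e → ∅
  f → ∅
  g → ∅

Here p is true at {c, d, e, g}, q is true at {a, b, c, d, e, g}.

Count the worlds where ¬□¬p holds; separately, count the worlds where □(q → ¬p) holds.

2 and 5

For ¬□¬p:
a: □¬p is F. ✓
b: □¬p is T. ✗
c: □¬p is T. ✗
d: □¬p is F. ✓
e: □¬p is T. ✗
f: □¬p is T. ✗
g: □¬p is T. ✗
— 2 worlds.
For □(q → ¬p):
a: successors {d}; q → ¬p there: d:F. ✗
b: successors {b}; q → ¬p there: b:T. ✓
c: successors {b}; q → ¬p there: b:T. ✓
d: successors {a, d}; q → ¬p there: a:T, d:F. ✗
e: no successors, so □(q → ¬p) holds vacuously. ✓
f: no successors, so □(q → ¬p) holds vacuously. ✓
g: no successors, so □(q → ¬p) holds vacuously. ✓
— 5 worlds.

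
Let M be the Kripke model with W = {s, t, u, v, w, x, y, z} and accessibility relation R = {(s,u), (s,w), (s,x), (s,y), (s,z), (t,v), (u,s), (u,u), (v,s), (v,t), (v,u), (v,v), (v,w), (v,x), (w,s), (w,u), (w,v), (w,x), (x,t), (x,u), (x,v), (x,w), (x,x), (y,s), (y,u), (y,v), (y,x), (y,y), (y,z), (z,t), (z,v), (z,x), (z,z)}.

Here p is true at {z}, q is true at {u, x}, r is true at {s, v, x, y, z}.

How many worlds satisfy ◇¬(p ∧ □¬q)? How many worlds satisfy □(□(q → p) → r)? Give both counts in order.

For ◇¬(p ∧ □¬q):
s: successors {u, w, x, y, z}; ¬(p ∧ □¬q) there: u:T, w:T, x:T, y:T, z:T. ✓
t: successors {v}; ¬(p ∧ □¬q) there: v:T. ✓
u: successors {s, u}; ¬(p ∧ □¬q) there: s:T, u:T. ✓
v: successors {s, t, u, v, w, x}; ¬(p ∧ □¬q) there: s:T, t:T, u:T, v:T, w:T, x:T. ✓
w: successors {s, u, v, x}; ¬(p ∧ □¬q) there: s:T, u:T, v:T, x:T. ✓
x: successors {t, u, v, w, x}; ¬(p ∧ □¬q) there: t:T, u:T, v:T, w:T, x:T. ✓
y: successors {s, u, v, x, y, z}; ¬(p ∧ □¬q) there: s:T, u:T, v:T, x:T, y:T, z:T. ✓
z: successors {t, v, x, z}; ¬(p ∧ □¬q) there: t:T, v:T, x:T, z:T. ✓
— 8 worlds.
For □(□(q → p) → r):
s: successors {u, w, x, y, z}; □(q → p) → r there: u:T, w:T, x:T, y:T, z:T. ✓
t: successors {v}; □(q → p) → r there: v:T. ✓
u: successors {s, u}; □(q → p) → r there: s:T, u:T. ✓
v: successors {s, t, u, v, w, x}; □(q → p) → r there: s:T, t:F, u:T, v:T, w:T, x:T. ✗
w: successors {s, u, v, x}; □(q → p) → r there: s:T, u:T, v:T, x:T. ✓
x: successors {t, u, v, w, x}; □(q → p) → r there: t:F, u:T, v:T, w:T, x:T. ✗
y: successors {s, u, v, x, y, z}; □(q → p) → r there: s:T, u:T, v:T, x:T, y:T, z:T. ✓
z: successors {t, v, x, z}; □(q → p) → r there: t:F, v:T, x:T, z:T. ✗
— 5 worlds.

8 and 5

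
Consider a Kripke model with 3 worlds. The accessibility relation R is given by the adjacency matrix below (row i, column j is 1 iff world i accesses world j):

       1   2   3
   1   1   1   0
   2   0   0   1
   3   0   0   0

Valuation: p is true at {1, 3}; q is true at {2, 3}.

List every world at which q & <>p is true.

1: q is F, <>p is T. ✗
2: q is T, <>p is T. ✓
3: q is T, <>p is F. ✗

{2}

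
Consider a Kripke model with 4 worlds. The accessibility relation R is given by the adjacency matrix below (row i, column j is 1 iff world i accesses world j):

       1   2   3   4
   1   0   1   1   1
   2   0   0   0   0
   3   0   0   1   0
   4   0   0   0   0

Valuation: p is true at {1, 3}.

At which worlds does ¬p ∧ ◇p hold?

1: ¬p is F, ◇p is T. ✗
2: ¬p is T, ◇p is F. ✗
3: ¬p is F, ◇p is T. ✗
4: ¬p is T, ◇p is F. ✗

∅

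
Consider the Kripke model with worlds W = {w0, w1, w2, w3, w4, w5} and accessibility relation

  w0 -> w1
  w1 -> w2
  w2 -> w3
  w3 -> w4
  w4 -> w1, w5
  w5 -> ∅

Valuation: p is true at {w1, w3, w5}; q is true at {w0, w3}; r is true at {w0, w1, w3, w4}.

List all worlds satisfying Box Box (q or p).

{w1, w3, w5}

w0: successors {w1}; Box (q or p) there: w1:F. ✗
w1: successors {w2}; Box (q or p) there: w2:T. ✓
w2: successors {w3}; Box (q or p) there: w3:F. ✗
w3: successors {w4}; Box (q or p) there: w4:T. ✓
w4: successors {w1, w5}; Box (q or p) there: w1:F, w5:T. ✗
w5: no successors, so Box Box (q or p) holds vacuously. ✓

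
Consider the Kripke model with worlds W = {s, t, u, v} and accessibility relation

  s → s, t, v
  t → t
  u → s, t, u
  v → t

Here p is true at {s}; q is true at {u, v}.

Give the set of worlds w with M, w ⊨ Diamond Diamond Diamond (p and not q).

s: successors {s, t, v}; Diamond Diamond (p and not q) there: s:T, t:F, v:F. ✓
t: successors {t}; Diamond Diamond (p and not q) there: t:F. ✗
u: successors {s, t, u}; Diamond Diamond (p and not q) there: s:T, t:F, u:T. ✓
v: successors {t}; Diamond Diamond (p and not q) there: t:F. ✗

{s, u}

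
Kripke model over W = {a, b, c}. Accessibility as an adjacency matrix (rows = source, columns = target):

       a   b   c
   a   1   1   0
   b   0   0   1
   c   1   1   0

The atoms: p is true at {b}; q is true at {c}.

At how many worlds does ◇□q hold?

2

a: successors {a, b}; □q there: a:F, b:T. ✓
b: successors {c}; □q there: c:F. ✗
c: successors {a, b}; □q there: a:F, b:T. ✓
Satisfying worlds: {a, c}.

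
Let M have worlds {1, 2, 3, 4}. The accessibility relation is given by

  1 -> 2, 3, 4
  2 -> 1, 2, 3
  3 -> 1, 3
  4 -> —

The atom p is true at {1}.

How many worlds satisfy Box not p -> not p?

3

1: Box not p is T, not p is F. ✗
2: Box not p is F, not p is T. ✓
3: Box not p is F, not p is T. ✓
4: Box not p is T, not p is T. ✓
Satisfying worlds: {2, 3, 4}.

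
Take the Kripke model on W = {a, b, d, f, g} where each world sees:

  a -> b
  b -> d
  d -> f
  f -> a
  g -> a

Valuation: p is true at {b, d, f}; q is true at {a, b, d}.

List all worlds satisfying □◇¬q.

a: successors {b}; ◇¬q there: b:F. ✗
b: successors {d}; ◇¬q there: d:T. ✓
d: successors {f}; ◇¬q there: f:F. ✗
f: successors {a}; ◇¬q there: a:F. ✗
g: successors {a}; ◇¬q there: a:F. ✗

{b}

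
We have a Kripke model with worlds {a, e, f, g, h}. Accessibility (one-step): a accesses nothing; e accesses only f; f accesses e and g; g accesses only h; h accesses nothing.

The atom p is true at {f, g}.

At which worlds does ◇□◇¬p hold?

{f, g}

a: no successors, so ◇□◇¬p fails. ✗
e: successors {f}; □◇¬p there: f:F. ✗
f: successors {e, g}; □◇¬p there: e:T, g:F. ✓
g: successors {h}; □◇¬p there: h:T. ✓
h: no successors, so ◇□◇¬p fails. ✗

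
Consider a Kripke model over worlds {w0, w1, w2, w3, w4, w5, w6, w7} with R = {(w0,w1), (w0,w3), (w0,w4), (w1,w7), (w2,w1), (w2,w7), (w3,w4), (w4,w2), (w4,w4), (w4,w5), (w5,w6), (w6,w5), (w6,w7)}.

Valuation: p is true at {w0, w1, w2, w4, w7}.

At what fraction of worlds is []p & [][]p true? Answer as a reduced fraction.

3/8

w0: []p is F, [][]p is F. ✗
w1: []p is T, [][]p is T. ✓
w2: []p is T, [][]p is T. ✓
w3: []p is T, [][]p is F. ✗
w4: []p is F, [][]p is F. ✗
w5: []p is F, [][]p is F. ✗
w6: []p is F, [][]p is F. ✗
w7: []p is T, [][]p is T. ✓
That's 3 of 8 worlds, so 3/8.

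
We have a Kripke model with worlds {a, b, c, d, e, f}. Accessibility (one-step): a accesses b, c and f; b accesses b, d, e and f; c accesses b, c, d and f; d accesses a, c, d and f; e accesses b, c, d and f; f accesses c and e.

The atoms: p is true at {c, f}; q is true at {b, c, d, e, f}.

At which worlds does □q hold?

{a, b, c, e, f}

a: successors {b, c, f}; q there: b:T, c:T, f:T. ✓
b: successors {b, d, e, f}; q there: b:T, d:T, e:T, f:T. ✓
c: successors {b, c, d, f}; q there: b:T, c:T, d:T, f:T. ✓
d: successors {a, c, d, f}; q there: a:F, c:T, d:T, f:T. ✗
e: successors {b, c, d, f}; q there: b:T, c:T, d:T, f:T. ✓
f: successors {c, e}; q there: c:T, e:T. ✓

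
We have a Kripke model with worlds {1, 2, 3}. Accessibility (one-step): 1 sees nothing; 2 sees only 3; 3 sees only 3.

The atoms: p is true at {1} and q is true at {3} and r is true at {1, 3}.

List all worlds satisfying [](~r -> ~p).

{1, 2, 3}

1: no successors, so [](~r -> ~p) holds vacuously. ✓
2: successors {3}; ~r -> ~p there: 3:T. ✓
3: successors {3}; ~r -> ~p there: 3:T. ✓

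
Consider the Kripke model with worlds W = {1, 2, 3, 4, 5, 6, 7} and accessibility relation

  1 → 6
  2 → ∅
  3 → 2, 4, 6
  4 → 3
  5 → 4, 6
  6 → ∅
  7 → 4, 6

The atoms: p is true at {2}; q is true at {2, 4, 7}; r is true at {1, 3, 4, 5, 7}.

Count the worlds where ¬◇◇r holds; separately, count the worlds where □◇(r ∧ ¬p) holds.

3 and 3

For ¬◇◇r:
1: ◇◇r is F. ✓
2: ◇◇r is F. ✓
3: ◇◇r is T. ✗
4: ◇◇r is T. ✗
5: ◇◇r is T. ✗
6: ◇◇r is F. ✓
7: ◇◇r is T. ✗
— 3 worlds.
For □◇(r ∧ ¬p):
1: successors {6}; ◇(r ∧ ¬p) there: 6:F. ✗
2: no successors, so □◇(r ∧ ¬p) holds vacuously. ✓
3: successors {2, 4, 6}; ◇(r ∧ ¬p) there: 2:F, 4:T, 6:F. ✗
4: successors {3}; ◇(r ∧ ¬p) there: 3:T. ✓
5: successors {4, 6}; ◇(r ∧ ¬p) there: 4:T, 6:F. ✗
6: no successors, so □◇(r ∧ ¬p) holds vacuously. ✓
7: successors {4, 6}; ◇(r ∧ ¬p) there: 4:T, 6:F. ✗
— 3 worlds.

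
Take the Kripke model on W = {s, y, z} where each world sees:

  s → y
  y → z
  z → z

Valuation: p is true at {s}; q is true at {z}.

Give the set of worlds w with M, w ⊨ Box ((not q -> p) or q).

s: successors {y}; (not q -> p) or q there: y:F. ✗
y: successors {z}; (not q -> p) or q there: z:T. ✓
z: successors {z}; (not q -> p) or q there: z:T. ✓

{y, z}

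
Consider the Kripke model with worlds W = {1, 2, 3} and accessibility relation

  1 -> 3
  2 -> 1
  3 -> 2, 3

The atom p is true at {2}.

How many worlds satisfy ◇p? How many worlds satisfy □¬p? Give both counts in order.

For ◇p:
1: successors {3}; p there: 3:F. ✗
2: successors {1}; p there: 1:F. ✗
3: successors {2, 3}; p there: 2:T, 3:F. ✓
— 1 world.
For □¬p:
1: successors {3}; ¬p there: 3:T. ✓
2: successors {1}; ¬p there: 1:T. ✓
3: successors {2, 3}; ¬p there: 2:F, 3:T. ✗
— 2 worlds.

1 and 2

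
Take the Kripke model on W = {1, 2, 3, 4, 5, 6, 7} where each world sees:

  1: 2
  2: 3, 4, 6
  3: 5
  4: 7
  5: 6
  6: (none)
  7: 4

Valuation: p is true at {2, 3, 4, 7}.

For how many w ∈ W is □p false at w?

3

1: successors {2}; p there: 2:T. ✓
2: successors {3, 4, 6}; p there: 3:T, 4:T, 6:F. ✗
3: successors {5}; p there: 5:F. ✗
4: successors {7}; p there: 7:T. ✓
5: successors {6}; p there: 6:F. ✗
6: no successors, so □p holds vacuously. ✓
7: successors {4}; p there: 4:T. ✓
Satisfying worlds: {1, 4, 6, 7}.
So □p fails at the other 3 worlds.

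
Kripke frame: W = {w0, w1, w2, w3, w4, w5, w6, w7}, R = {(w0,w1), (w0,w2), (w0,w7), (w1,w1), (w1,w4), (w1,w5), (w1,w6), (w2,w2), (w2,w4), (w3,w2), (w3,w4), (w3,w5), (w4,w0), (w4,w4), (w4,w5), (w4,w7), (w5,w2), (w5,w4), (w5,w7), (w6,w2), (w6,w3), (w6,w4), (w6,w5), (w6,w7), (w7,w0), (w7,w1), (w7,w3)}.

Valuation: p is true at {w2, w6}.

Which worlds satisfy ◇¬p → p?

{w2, w6}

w0: ◇¬p is T, p is F. ✗
w1: ◇¬p is T, p is F. ✗
w2: ◇¬p is T, p is T. ✓
w3: ◇¬p is T, p is F. ✗
w4: ◇¬p is T, p is F. ✗
w5: ◇¬p is T, p is F. ✗
w6: ◇¬p is T, p is T. ✓
w7: ◇¬p is T, p is F. ✗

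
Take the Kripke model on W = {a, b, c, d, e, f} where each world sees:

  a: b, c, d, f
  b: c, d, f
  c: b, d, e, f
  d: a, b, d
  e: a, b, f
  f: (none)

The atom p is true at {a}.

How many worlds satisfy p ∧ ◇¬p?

a: p is T, ◇¬p is T. ✓
b: p is F, ◇¬p is T. ✗
c: p is F, ◇¬p is T. ✗
d: p is F, ◇¬p is T. ✗
e: p is F, ◇¬p is T. ✗
f: p is F, ◇¬p is F. ✗
Satisfying worlds: {a}.

1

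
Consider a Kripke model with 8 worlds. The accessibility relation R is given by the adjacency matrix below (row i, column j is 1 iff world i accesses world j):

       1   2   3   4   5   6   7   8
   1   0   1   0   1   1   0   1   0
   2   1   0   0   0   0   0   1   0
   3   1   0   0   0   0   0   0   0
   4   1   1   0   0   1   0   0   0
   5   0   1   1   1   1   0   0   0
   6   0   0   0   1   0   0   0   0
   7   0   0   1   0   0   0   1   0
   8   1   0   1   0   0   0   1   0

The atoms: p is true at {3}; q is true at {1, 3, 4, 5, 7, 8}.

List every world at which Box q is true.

1: successors {2, 4, 5, 7}; q there: 2:F, 4:T, 5:T, 7:T. ✗
2: successors {1, 7}; q there: 1:T, 7:T. ✓
3: successors {1}; q there: 1:T. ✓
4: successors {1, 2, 5}; q there: 1:T, 2:F, 5:T. ✗
5: successors {2, 3, 4, 5}; q there: 2:F, 3:T, 4:T, 5:T. ✗
6: successors {4}; q there: 4:T. ✓
7: successors {3, 7}; q there: 3:T, 7:T. ✓
8: successors {1, 3, 7}; q there: 1:T, 3:T, 7:T. ✓

{2, 3, 6, 7, 8}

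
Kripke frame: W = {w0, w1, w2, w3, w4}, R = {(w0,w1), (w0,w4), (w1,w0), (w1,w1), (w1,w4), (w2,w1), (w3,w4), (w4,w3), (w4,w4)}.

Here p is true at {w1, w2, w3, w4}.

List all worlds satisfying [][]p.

{w3, w4}

w0: successors {w1, w4}; []p there: w1:F, w4:T. ✗
w1: successors {w0, w1, w4}; []p there: w0:T, w1:F, w4:T. ✗
w2: successors {w1}; []p there: w1:F. ✗
w3: successors {w4}; []p there: w4:T. ✓
w4: successors {w3, w4}; []p there: w3:T, w4:T. ✓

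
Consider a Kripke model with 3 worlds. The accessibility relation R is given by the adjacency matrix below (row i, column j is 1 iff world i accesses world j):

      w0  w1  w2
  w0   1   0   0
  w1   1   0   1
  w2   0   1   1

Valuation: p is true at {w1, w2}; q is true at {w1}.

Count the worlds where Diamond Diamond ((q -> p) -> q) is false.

w0: successors {w0}; Diamond ((q -> p) -> q) there: w0:F. ✗
w1: successors {w0, w2}; Diamond ((q -> p) -> q) there: w0:F, w2:T. ✓
w2: successors {w1, w2}; Diamond ((q -> p) -> q) there: w1:F, w2:T. ✓
Satisfying worlds: {w1, w2}.
So Diamond Diamond ((q -> p) -> q) fails at the other 1 world.

1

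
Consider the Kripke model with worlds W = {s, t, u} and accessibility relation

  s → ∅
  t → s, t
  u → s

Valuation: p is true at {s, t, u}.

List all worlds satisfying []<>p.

s: no successors, so []<>p holds vacuously. ✓
t: successors {s, t}; <>p there: s:F, t:T. ✗
u: successors {s}; <>p there: s:F. ✗

{s}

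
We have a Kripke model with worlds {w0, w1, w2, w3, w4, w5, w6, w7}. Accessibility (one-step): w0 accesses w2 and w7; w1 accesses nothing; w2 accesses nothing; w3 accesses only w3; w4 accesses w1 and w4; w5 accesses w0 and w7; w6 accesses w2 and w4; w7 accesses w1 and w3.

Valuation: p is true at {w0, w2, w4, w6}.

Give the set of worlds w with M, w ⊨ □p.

w0: successors {w2, w7}; p there: w2:T, w7:F. ✗
w1: no successors, so □p holds vacuously. ✓
w2: no successors, so □p holds vacuously. ✓
w3: successors {w3}; p there: w3:F. ✗
w4: successors {w1, w4}; p there: w1:F, w4:T. ✗
w5: successors {w0, w7}; p there: w0:T, w7:F. ✗
w6: successors {w2, w4}; p there: w2:T, w4:T. ✓
w7: successors {w1, w3}; p there: w1:F, w3:F. ✗

{w1, w2, w6}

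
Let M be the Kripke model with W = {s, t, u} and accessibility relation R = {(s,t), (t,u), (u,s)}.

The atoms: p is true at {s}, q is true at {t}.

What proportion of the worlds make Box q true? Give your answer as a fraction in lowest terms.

1/3

s: successors {t}; q there: t:T. ✓
t: successors {u}; q there: u:F. ✗
u: successors {s}; q there: s:F. ✗
That's 1 of 3 worlds, so 1/3.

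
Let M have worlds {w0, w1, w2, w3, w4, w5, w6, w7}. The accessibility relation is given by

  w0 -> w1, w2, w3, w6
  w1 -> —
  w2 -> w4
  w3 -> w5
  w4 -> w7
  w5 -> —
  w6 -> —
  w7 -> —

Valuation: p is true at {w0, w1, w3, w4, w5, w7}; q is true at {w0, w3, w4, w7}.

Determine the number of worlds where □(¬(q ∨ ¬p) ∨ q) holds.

7

w0: successors {w1, w2, w3, w6}; ¬(q ∨ ¬p) ∨ q there: w1:T, w2:F, w3:T, w6:F. ✗
w1: no successors, so □(¬(q ∨ ¬p) ∨ q) holds vacuously. ✓
w2: successors {w4}; ¬(q ∨ ¬p) ∨ q there: w4:T. ✓
w3: successors {w5}; ¬(q ∨ ¬p) ∨ q there: w5:T. ✓
w4: successors {w7}; ¬(q ∨ ¬p) ∨ q there: w7:T. ✓
w5: no successors, so □(¬(q ∨ ¬p) ∨ q) holds vacuously. ✓
w6: no successors, so □(¬(q ∨ ¬p) ∨ q) holds vacuously. ✓
w7: no successors, so □(¬(q ∨ ¬p) ∨ q) holds vacuously. ✓
Satisfying worlds: {w1, w2, w3, w4, w5, w6, w7}.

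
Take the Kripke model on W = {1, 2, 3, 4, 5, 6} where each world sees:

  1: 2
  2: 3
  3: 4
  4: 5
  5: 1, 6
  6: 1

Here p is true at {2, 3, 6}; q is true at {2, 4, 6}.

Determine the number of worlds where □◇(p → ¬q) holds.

1: successors {2}; ◇(p → ¬q) there: 2:T. ✓
2: successors {3}; ◇(p → ¬q) there: 3:T. ✓
3: successors {4}; ◇(p → ¬q) there: 4:T. ✓
4: successors {5}; ◇(p → ¬q) there: 5:T. ✓
5: successors {1, 6}; ◇(p → ¬q) there: 1:F, 6:T. ✗
6: successors {1}; ◇(p → ¬q) there: 1:F. ✗
Satisfying worlds: {1, 2, 3, 4}.

4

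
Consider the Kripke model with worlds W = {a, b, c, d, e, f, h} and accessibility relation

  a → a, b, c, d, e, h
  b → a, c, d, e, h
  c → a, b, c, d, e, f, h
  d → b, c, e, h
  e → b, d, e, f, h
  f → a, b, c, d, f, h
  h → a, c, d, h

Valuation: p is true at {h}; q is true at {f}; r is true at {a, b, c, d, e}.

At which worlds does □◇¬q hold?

{a, b, c, d, e, f, h}

a: successors {a, b, c, d, e, h}; ◇¬q there: a:T, b:T, c:T, d:T, e:T, h:T. ✓
b: successors {a, c, d, e, h}; ◇¬q there: a:T, c:T, d:T, e:T, h:T. ✓
c: successors {a, b, c, d, e, f, h}; ◇¬q there: a:T, b:T, c:T, d:T, e:T, f:T, h:T. ✓
d: successors {b, c, e, h}; ◇¬q there: b:T, c:T, e:T, h:T. ✓
e: successors {b, d, e, f, h}; ◇¬q there: b:T, d:T, e:T, f:T, h:T. ✓
f: successors {a, b, c, d, f, h}; ◇¬q there: a:T, b:T, c:T, d:T, f:T, h:T. ✓
h: successors {a, c, d, h}; ◇¬q there: a:T, c:T, d:T, h:T. ✓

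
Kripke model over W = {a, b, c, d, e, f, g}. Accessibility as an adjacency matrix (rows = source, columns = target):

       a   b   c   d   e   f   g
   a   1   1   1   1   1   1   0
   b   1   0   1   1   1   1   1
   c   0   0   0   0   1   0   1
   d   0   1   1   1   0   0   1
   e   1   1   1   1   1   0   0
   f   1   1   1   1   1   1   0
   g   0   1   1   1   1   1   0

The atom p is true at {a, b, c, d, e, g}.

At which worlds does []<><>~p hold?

{a, b, c, d, e, f, g}

a: successors {a, b, c, d, e, f}; <><>~p there: a:T, b:T, c:T, d:T, e:T, f:T. ✓
b: successors {a, c, d, e, f, g}; <><>~p there: a:T, c:T, d:T, e:T, f:T, g:T. ✓
c: successors {e, g}; <><>~p there: e:T, g:T. ✓
d: successors {b, c, d, g}; <><>~p there: b:T, c:T, d:T, g:T. ✓
e: successors {a, b, c, d, e}; <><>~p there: a:T, b:T, c:T, d:T, e:T. ✓
f: successors {a, b, c, d, e, f}; <><>~p there: a:T, b:T, c:T, d:T, e:T, f:T. ✓
g: successors {b, c, d, e, f}; <><>~p there: b:T, c:T, d:T, e:T, f:T. ✓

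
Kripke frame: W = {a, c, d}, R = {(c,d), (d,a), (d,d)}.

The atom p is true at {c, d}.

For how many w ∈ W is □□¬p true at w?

a: no successors, so □□¬p holds vacuously. ✓
c: successors {d}; □¬p there: d:F. ✗
d: successors {a, d}; □¬p there: a:T, d:F. ✗
Satisfying worlds: {a}.

1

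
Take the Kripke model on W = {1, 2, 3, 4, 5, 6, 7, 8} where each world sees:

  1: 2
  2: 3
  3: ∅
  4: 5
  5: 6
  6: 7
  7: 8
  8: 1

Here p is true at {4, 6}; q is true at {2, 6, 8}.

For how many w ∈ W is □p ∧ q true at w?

0

1: □p is F, q is F. ✗
2: □p is F, q is T. ✗
3: □p is T, q is F. ✗
4: □p is F, q is F. ✗
5: □p is T, q is F. ✗
6: □p is F, q is T. ✗
7: □p is F, q is F. ✗
8: □p is F, q is T. ✗
Satisfying worlds: ∅.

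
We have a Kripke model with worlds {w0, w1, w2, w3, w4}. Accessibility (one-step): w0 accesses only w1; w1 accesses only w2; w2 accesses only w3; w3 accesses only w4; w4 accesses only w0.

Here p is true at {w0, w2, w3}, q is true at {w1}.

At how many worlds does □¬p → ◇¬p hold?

w0: □¬p is T, ◇¬p is T. ✓
w1: □¬p is F, ◇¬p is F. ✓
w2: □¬p is F, ◇¬p is F. ✓
w3: □¬p is T, ◇¬p is T. ✓
w4: □¬p is F, ◇¬p is F. ✓
Satisfying worlds: {w0, w1, w2, w3, w4}.

5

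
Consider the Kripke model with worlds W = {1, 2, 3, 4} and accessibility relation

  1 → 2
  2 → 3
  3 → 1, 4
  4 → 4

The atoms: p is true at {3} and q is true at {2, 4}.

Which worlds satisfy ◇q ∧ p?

{3}

1: ◇q is T, p is F. ✗
2: ◇q is F, p is F. ✗
3: ◇q is T, p is T. ✓
4: ◇q is T, p is F. ✗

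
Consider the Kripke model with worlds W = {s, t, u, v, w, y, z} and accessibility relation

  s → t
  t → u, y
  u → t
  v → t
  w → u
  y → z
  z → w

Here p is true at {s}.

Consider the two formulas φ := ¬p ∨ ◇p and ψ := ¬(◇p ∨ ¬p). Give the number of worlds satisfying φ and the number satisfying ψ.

6 and 1

For ¬p ∨ ◇p:
s: ¬p is F, ◇p is F. ✗
t: ¬p is T, ◇p is F. ✓
u: ¬p is T, ◇p is F. ✓
v: ¬p is T, ◇p is F. ✓
w: ¬p is T, ◇p is F. ✓
y: ¬p is T, ◇p is F. ✓
z: ¬p is T, ◇p is F. ✓
— 6 worlds.
For ¬(◇p ∨ ¬p):
s: ◇p ∨ ¬p is F. ✓
t: ◇p ∨ ¬p is T. ✗
u: ◇p ∨ ¬p is T. ✗
v: ◇p ∨ ¬p is T. ✗
w: ◇p ∨ ¬p is T. ✗
y: ◇p ∨ ¬p is T. ✗
z: ◇p ∨ ¬p is T. ✗
— 1 world.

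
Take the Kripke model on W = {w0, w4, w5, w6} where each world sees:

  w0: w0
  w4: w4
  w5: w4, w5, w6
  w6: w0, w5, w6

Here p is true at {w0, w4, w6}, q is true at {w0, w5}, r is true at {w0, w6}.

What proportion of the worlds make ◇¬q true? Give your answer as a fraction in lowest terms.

w0: successors {w0}; ¬q there: w0:F. ✗
w4: successors {w4}; ¬q there: w4:T. ✓
w5: successors {w4, w5, w6}; ¬q there: w4:T, w5:F, w6:T. ✓
w6: successors {w0, w5, w6}; ¬q there: w0:F, w5:F, w6:T. ✓
That's 3 of 4 worlds, so 3/4.

3/4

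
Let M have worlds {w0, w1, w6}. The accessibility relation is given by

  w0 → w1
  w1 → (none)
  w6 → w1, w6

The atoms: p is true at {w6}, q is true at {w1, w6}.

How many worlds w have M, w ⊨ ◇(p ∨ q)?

2

w0: successors {w1}; p ∨ q there: w1:T. ✓
w1: no successors, so ◇(p ∨ q) fails. ✗
w6: successors {w1, w6}; p ∨ q there: w1:T, w6:T. ✓
Satisfying worlds: {w0, w6}.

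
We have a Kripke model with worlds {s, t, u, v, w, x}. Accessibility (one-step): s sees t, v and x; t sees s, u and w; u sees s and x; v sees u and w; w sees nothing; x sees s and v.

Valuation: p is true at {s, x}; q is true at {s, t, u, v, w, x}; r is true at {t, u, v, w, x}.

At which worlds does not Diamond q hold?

s: Diamond q is T. ✗
t: Diamond q is T. ✗
u: Diamond q is T. ✗
v: Diamond q is T. ✗
w: Diamond q is F. ✓
x: Diamond q is T. ✗

{w}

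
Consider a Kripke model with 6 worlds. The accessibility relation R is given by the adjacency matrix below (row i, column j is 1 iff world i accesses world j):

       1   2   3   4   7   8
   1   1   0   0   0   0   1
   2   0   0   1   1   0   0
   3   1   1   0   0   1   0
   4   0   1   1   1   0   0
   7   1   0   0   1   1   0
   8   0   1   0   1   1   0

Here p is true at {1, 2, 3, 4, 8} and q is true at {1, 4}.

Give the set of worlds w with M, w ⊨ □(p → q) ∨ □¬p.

1: □(p → q) is F, □¬p is F. ✗
2: □(p → q) is F, □¬p is F. ✗
3: □(p → q) is F, □¬p is F. ✗
4: □(p → q) is F, □¬p is F. ✗
7: □(p → q) is T, □¬p is F. ✓
8: □(p → q) is F, □¬p is F. ✗

{7}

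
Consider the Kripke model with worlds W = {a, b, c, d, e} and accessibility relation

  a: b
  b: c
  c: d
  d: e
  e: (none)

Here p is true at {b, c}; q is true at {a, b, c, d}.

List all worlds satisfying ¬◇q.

a: ◇q is T. ✗
b: ◇q is T. ✗
c: ◇q is T. ✗
d: ◇q is F. ✓
e: ◇q is F. ✓

{d, e}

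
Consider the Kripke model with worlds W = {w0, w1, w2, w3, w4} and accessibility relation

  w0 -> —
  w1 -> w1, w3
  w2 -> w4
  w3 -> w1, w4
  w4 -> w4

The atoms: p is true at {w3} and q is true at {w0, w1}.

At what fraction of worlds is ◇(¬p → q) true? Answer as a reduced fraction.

w0: no successors, so ◇(¬p → q) fails. ✗
w1: successors {w1, w3}; ¬p → q there: w1:T, w3:T. ✓
w2: successors {w4}; ¬p → q there: w4:F. ✗
w3: successors {w1, w4}; ¬p → q there: w1:T, w4:F. ✓
w4: successors {w4}; ¬p → q there: w4:F. ✗
That's 2 of 5 worlds, so 2/5.

2/5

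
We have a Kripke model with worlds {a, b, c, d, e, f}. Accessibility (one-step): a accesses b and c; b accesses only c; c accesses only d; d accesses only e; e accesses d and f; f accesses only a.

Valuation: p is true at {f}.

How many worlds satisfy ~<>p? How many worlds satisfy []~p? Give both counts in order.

For ~<>p:
a: <>p is F. ✓
b: <>p is F. ✓
c: <>p is F. ✓
d: <>p is F. ✓
e: <>p is T. ✗
f: <>p is F. ✓
— 5 worlds.
For []~p:
a: successors {b, c}; ~p there: b:T, c:T. ✓
b: successors {c}; ~p there: c:T. ✓
c: successors {d}; ~p there: d:T. ✓
d: successors {e}; ~p there: e:T. ✓
e: successors {d, f}; ~p there: d:T, f:F. ✗
f: successors {a}; ~p there: a:T. ✓
— 5 worlds.

5 and 5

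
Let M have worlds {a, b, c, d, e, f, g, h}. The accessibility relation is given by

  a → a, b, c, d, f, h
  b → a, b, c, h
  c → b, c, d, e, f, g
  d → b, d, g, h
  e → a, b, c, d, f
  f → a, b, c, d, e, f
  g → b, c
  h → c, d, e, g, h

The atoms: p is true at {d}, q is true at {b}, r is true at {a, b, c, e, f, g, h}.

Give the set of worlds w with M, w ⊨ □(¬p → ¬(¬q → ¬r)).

{h}

a: successors {a, b, c, d, f, h}; ¬p → ¬(¬q → ¬r) there: a:T, b:F, c:T, d:T, f:T, h:T. ✗
b: successors {a, b, c, h}; ¬p → ¬(¬q → ¬r) there: a:T, b:F, c:T, h:T. ✗
c: successors {b, c, d, e, f, g}; ¬p → ¬(¬q → ¬r) there: b:F, c:T, d:T, e:T, f:T, g:T. ✗
d: successors {b, d, g, h}; ¬p → ¬(¬q → ¬r) there: b:F, d:T, g:T, h:T. ✗
e: successors {a, b, c, d, f}; ¬p → ¬(¬q → ¬r) there: a:T, b:F, c:T, d:T, f:T. ✗
f: successors {a, b, c, d, e, f}; ¬p → ¬(¬q → ¬r) there: a:T, b:F, c:T, d:T, e:T, f:T. ✗
g: successors {b, c}; ¬p → ¬(¬q → ¬r) there: b:F, c:T. ✗
h: successors {c, d, e, g, h}; ¬p → ¬(¬q → ¬r) there: c:T, d:T, e:T, g:T, h:T. ✓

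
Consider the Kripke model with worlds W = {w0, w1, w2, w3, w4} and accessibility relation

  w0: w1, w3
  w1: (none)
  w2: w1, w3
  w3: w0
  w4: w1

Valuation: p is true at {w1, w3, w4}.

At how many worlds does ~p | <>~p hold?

w0: ~p is T, <>~p is F. ✓
w1: ~p is F, <>~p is F. ✗
w2: ~p is T, <>~p is F. ✓
w3: ~p is F, <>~p is T. ✓
w4: ~p is F, <>~p is F. ✗
Satisfying worlds: {w0, w2, w3}.

3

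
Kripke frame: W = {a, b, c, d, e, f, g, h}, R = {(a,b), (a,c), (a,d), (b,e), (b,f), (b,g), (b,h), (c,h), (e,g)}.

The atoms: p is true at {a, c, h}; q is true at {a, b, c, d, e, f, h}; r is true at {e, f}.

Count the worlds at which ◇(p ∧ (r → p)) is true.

a: successors {b, c, d}; p ∧ (r → p) there: b:F, c:T, d:F. ✓
b: successors {e, f, g, h}; p ∧ (r → p) there: e:F, f:F, g:F, h:T. ✓
c: successors {h}; p ∧ (r → p) there: h:T. ✓
d: no successors, so ◇(p ∧ (r → p)) fails. ✗
e: successors {g}; p ∧ (r → p) there: g:F. ✗
f: no successors, so ◇(p ∧ (r → p)) fails. ✗
g: no successors, so ◇(p ∧ (r → p)) fails. ✗
h: no successors, so ◇(p ∧ (r → p)) fails. ✗
Satisfying worlds: {a, b, c}.

3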